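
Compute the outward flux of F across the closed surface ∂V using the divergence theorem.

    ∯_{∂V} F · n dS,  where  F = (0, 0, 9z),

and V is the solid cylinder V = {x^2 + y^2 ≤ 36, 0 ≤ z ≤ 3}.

By the divergence theorem,

    ∯_{∂V} F · n dS = ∭_V (∇ · F) dV.

Compute the divergence:
    ∇ · F = ∂F_x/∂x + ∂F_y/∂y + ∂F_z/∂z = 0 + 0 + 9 = 9.

In cylindrical coordinates, x = r cos(θ), y = r sin(θ), z = z, dV = r dr dθ dz, with 0 ≤ r ≤ 6, 0 ≤ θ ≤ 2π, 0 ≤ z ≤ 3.

The integrand, after substitution and multiplying by the volume element, becomes (9) · r, so

    ∭_V (∇·F) dV = ∫_0^{2π} ∫_0^{6} ∫_0^{3} (9) · r dz dr dθ.

Inner (z from 0 to 3): 27r.
Middle (r from 0 to 6): 486.
Outer (θ from 0 to 2π): 972π.

Therefore ∯_{∂V} F · n dS = 972π.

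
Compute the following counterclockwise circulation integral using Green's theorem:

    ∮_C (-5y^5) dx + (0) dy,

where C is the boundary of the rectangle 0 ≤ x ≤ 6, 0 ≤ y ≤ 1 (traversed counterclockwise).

Green's theorem converts the closed line integral into a double integral over the enclosed region D:

    ∮_C P dx + Q dy = ∬_D (∂Q/∂x - ∂P/∂y) dA.

Here P = -5y^5, Q = 0, so

    ∂Q/∂x = 0,    ∂P/∂y = -25y^4,
    ∂Q/∂x - ∂P/∂y = 25y^4.

D is the region 0 ≤ x ≤ 6, 0 ≤ y ≤ 1. Evaluating the double integral:

    ∬_D (25y^4) dA = ∫_0^{6} ∫_0^{1} (25y^4) dy dx.

Inner (y from 0 to 1): 5.
Outer (x from 0 to 6): 30.

Therefore ∮_C P dx + Q dy = 30.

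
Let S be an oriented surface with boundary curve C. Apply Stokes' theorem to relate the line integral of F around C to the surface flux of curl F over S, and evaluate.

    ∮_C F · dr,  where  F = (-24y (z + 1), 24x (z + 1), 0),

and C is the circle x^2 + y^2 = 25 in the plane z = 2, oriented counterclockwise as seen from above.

Let S be the flat disk x^2 + y^2 ≤ 25 in the plane z = 2, with upward unit normal n̂ = ẑ. By Stokes' theorem,

    ∮_C F · dr = ∬_S (∇ × F) · n̂ dS = ∬_D (curl F)_z dA,

where D is the disk x^2 + y^2 ≤ 25.

Compute the curl of F = (-24y (z + 1), 24x (z + 1), 0):
    (∇ × F)_x = ∂F_z/∂y - ∂F_y/∂z = -24x,
    (∇ × F)_y = ∂F_x/∂z - ∂F_z/∂x = -24y,
    (∇ × F)_z = ∂F_y/∂x - ∂F_x/∂y = 48z + 48.

On z = 2, (curl F)_z = 144.

Convert to polar (x = r cos θ, y = r sin θ, dA = r dr dθ); the integrand becomes 144, so

    ∬_D (curl F)_z dA = ∫_0^{2π} ∫_0^{5} (144) · r dr dθ.

Inner (r from 0 to 5): 1800.
Outer (θ from 0 to 2π): 3600π.

Therefore ∮_C F · dr = 3600π.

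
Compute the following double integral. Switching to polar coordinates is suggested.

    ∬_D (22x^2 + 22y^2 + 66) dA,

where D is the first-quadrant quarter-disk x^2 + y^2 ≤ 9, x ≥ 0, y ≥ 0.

The region D is 0 ≤ r ≤ 3, 0 ≤ θ ≤ π/2 in polar coordinates, where x = r cos(θ), y = r sin(θ), and dA = r dr dθ.

Under the substitution, the integrand becomes 22r^2 + 66, so

    ∬_D (22x^2 + 22y^2 + 66) dA = ∫_{0}^{π/2} ∫_{0}^{3} (22r^2 + 66) · r dr dθ.

Inner integral (in r): ∫_{0}^{3} (22r^2 + 66) · r dr = 1485/2.

Outer integral (in θ): ∫_{0}^{π/2} (1485/2) dθ = 1485π/4.

Therefore ∬_D (22x^2 + 22y^2 + 66) dA = 1485π/4.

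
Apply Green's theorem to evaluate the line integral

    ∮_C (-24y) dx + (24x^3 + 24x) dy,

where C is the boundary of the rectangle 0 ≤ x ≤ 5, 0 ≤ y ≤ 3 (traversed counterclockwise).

Green's theorem converts the closed line integral into a double integral over the enclosed region D:

    ∮_C P dx + Q dy = ∬_D (∂Q/∂x - ∂P/∂y) dA.

Here P = -24y, Q = 24x^3 + 24x, so

    ∂Q/∂x = 72x^2 + 24,    ∂P/∂y = -24,
    ∂Q/∂x - ∂P/∂y = 72x^2 + 48.

D is the region 0 ≤ x ≤ 5, 0 ≤ y ≤ 3. Evaluating the double integral:

    ∬_D (72x^2 + 48) dA = ∫_0^{5} ∫_0^{3} (72x^2 + 48) dy dx.

Inner (y from 0 to 3): 216x^2 + 144.
Outer (x from 0 to 5): 9720.

Therefore ∮_C P dx + Q dy = 9720.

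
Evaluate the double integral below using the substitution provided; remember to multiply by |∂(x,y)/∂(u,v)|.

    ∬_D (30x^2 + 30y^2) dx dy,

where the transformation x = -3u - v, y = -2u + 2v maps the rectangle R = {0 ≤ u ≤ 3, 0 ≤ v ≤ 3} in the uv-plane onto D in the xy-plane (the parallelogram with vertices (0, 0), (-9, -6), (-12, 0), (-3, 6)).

Compute the Jacobian determinant of (x, y) with respect to (u, v):

    ∂(x,y)/∂(u,v) = | -3  -1 | = (-3)(2) - (-1)(-2) = -8.
                   | -2  2 |

Its absolute value is |J| = 8 (the area scaling factor).

Substituting x = -3u - v, y = -2u + 2v into the integrand,

    30x^2 + 30y^2 → 390u^2 - 60u v + 150v^2,

so the integral becomes

    ∬_R (390u^2 - 60u v + 150v^2) · |J| du dv = ∫_0^3 ∫_0^3 (3120u^2 - 480u v + 1200v^2) dv du.

Inner (v): 9360u^2 - 2160u + 10800.
Outer (u): 106920.

Therefore ∬_D (30x^2 + 30y^2) dx dy = 106920.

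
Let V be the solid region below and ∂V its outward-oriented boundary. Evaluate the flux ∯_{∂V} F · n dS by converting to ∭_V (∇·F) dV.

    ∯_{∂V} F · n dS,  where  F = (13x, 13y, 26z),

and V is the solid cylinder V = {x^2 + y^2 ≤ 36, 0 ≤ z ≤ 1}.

By the divergence theorem,

    ∯_{∂V} F · n dS = ∭_V (∇ · F) dV.

Compute the divergence:
    ∇ · F = ∂F_x/∂x + ∂F_y/∂y + ∂F_z/∂z = 13 + 13 + 26 = 52.

In cylindrical coordinates, x = r cos(θ), y = r sin(θ), z = z, dV = r dr dθ dz, with 0 ≤ r ≤ 6, 0 ≤ θ ≤ 2π, 0 ≤ z ≤ 1.

The integrand, after substitution and multiplying by the volume element, becomes (52) · r, so

    ∭_V (∇·F) dV = ∫_0^{2π} ∫_0^{6} ∫_0^{1} (52) · r dz dr dθ.

Inner (z from 0 to 1): 52r.
Middle (r from 0 to 6): 936.
Outer (θ from 0 to 2π): 1872π.

Therefore ∯_{∂V} F · n dS = 1872π.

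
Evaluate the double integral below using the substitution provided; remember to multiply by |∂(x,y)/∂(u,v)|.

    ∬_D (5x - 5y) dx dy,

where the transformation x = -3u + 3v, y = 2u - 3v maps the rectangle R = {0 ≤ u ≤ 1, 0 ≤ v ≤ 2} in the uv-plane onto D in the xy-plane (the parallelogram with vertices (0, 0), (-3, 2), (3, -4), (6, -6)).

Compute the Jacobian determinant of (x, y) with respect to (u, v):

    ∂(x,y)/∂(u,v) = | -3  3 | = (-3)(-3) - (3)(2) = 3.
                   | 2  -3 |

Its absolute value is |J| = 3 (the area scaling factor).

Substituting x = -3u + 3v, y = 2u - 3v into the integrand,

    5x - 5y → -25u + 30v,

so the integral becomes

    ∬_R (-25u + 30v) · |J| du dv = ∫_0^1 ∫_0^2 (-75u + 90v) dv du.

Inner (v): 180 - 150u.
Outer (u): 105.

Therefore ∬_D (5x - 5y) dx dy = 105.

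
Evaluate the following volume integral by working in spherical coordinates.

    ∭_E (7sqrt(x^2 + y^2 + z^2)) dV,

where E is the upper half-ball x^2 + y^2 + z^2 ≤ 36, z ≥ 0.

In spherical coordinates, x = ρ sin(φ) cos(θ), y = ρ sin(φ) sin(θ), z = ρ cos(φ), and dV = ρ^2 sin(φ) dρ dφ dθ.

The integrand becomes 7ρ, so

    ∭_E (7sqrt(x^2 + y^2 + z^2)) dV = ∫_{0}^{2π} ∫_{0}^{π/2} ∫_{0}^{6} (7ρ) · ρ^2 sin(φ) dρ dφ dθ.

Inner (ρ): 2268sin(φ).
Middle (φ): 2268.
Outer (θ): 4536π.

Therefore the triple integral equals 4536π.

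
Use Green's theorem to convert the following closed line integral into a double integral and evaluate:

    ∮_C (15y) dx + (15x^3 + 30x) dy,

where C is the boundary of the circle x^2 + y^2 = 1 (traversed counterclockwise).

Green's theorem converts the closed line integral into a double integral over the enclosed region D:

    ∮_C P dx + Q dy = ∬_D (∂Q/∂x - ∂P/∂y) dA.

Here P = 15y, Q = 15x^3 + 30x, so

    ∂Q/∂x = 45x^2 + 30,    ∂P/∂y = 15,
    ∂Q/∂x - ∂P/∂y = 45x^2 + 15.

D is the region x^2 + y^2 ≤ 1. Evaluating the double integral:

In polar coordinates (x = r cos θ, y = r sin θ, dA = r dr dθ) the integrand becomes 45r^2cos(θ)^2 + 15, so

    ∬_D (45x^2 + 15) dA = ∫_0^{2π} ∫_0^{1} (45r^2cos(θ)^2 + 15) · r dr dθ.

Inner (r from 0 to 1): 45cos(θ)^2/4 + 15/2.
Outer (θ from 0 to 2π): 105π/4.

Therefore ∮_C P dx + Q dy = 105π/4.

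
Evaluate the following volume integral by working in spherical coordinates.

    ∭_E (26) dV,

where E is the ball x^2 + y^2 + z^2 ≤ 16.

In spherical coordinates, x = ρ sin(φ) cos(θ), y = ρ sin(φ) sin(θ), z = ρ cos(φ), and dV = ρ^2 sin(φ) dρ dφ dθ.

The integrand becomes 26, so

    ∭_E (26) dV = ∫_{0}^{2π} ∫_{0}^{π} ∫_{0}^{4} (26) · ρ^2 sin(φ) dρ dφ dθ.

Inner (ρ): 1664sin(φ)/3.
Middle (φ): 3328/3.
Outer (θ): 6656π/3.

Therefore the triple integral equals 6656π/3.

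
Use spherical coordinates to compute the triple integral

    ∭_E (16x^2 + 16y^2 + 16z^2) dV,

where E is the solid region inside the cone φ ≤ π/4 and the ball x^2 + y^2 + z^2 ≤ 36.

In spherical coordinates, x = ρ sin(φ) cos(θ), y = ρ sin(φ) sin(θ), z = ρ cos(φ), and dV = ρ^2 sin(φ) dρ dφ dθ.

The integrand becomes 16ρ^2, so

    ∭_E (16x^2 + 16y^2 + 16z^2) dV = ∫_{0}^{2π} ∫_{0}^{π/4} ∫_{0}^{6} (16ρ^2) · ρ^2 sin(φ) dρ dφ dθ.

Inner (ρ): 124416sin(φ)/5.
Middle (φ): 124416/5 - 62208sqrt(2)/5.
Outer (θ): 124416π (2 - sqrt(2))/5.

Therefore the triple integral equals 124416π (2 - sqrt(2))/5.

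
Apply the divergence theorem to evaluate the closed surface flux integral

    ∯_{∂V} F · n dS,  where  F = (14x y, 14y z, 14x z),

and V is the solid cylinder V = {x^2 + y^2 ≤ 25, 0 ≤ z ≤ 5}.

By the divergence theorem,

    ∯_{∂V} F · n dS = ∭_V (∇ · F) dV.

Compute the divergence:
    ∇ · F = ∂F_x/∂x + ∂F_y/∂y + ∂F_z/∂z = 14y + 14z + 14x = 14x + 14y + 14z.

In cylindrical coordinates, x = r cos(θ), y = r sin(θ), z = z, dV = r dr dθ dz, with 0 ≤ r ≤ 5, 0 ≤ θ ≤ 2π, 0 ≤ z ≤ 5.

The integrand, after substitution and multiplying by the volume element, becomes (14sqrt(2)r sin(θ + π/4) + 14z) · r, so

    ∭_V (∇·F) dV = ∫_0^{2π} ∫_0^{5} ∫_0^{5} (14sqrt(2)r sin(θ + π/4) + 14z) · r dz dr dθ.

Inner (z from 0 to 5): 35r (2sqrt(2)r sin(θ + π/4) + 5).
Middle (r from 0 to 5): 8750sqrt(2)sin(θ + π/4)/3 + 4375/2.
Outer (θ from 0 to 2π): 4375π.

Therefore ∯_{∂V} F · n dS = 4375π.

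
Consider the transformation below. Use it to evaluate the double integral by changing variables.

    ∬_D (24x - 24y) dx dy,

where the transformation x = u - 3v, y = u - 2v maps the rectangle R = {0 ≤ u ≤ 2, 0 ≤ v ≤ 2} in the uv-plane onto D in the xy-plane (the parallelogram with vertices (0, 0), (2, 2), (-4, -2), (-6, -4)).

Compute the Jacobian determinant of (x, y) with respect to (u, v):

    ∂(x,y)/∂(u,v) = | 1  -3 | = (1)(-2) - (-3)(1) = 1.
                   | 1  -2 |

Its absolute value is |J| = 1 (the area scaling factor).

Substituting x = u - 3v, y = u - 2v into the integrand,

    24x - 24y → -24v,

so the integral becomes

    ∬_R (-24v) · |J| du dv = ∫_0^2 ∫_0^2 (-24v) dv du.

Inner (v): -48.
Outer (u): -96.

Therefore ∬_D (24x - 24y) dx dy = -96.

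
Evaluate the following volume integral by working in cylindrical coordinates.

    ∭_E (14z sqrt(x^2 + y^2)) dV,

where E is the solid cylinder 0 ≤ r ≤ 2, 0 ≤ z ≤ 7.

In cylindrical coordinates, x = r cos(θ), y = r sin(θ), z = z, and dV = r dr dθ dz.

The integrand becomes 14r z, so

    ∭_E (14z sqrt(x^2 + y^2)) dV = ∫_{0}^{2π} ∫_{0}^{2} ∫_{0}^{7} (14r z) · r dz dr dθ.

Inner (z): 343r^2.
Middle (r from 0 to 2): 2744/3.
Outer (θ): 5488π/3.

Therefore the triple integral equals 5488π/3.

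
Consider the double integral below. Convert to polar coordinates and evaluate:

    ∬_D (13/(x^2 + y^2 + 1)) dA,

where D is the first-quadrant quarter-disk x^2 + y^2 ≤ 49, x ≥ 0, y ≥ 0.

The region D is 0 ≤ r ≤ 7, 0 ≤ θ ≤ π/2 in polar coordinates, where x = r cos(θ), y = r sin(θ), and dA = r dr dθ.

Under the substitution, the integrand becomes 13/(r^2 + 1), so

    ∬_D (13/(x^2 + y^2 + 1)) dA = ∫_{0}^{π/2} ∫_{0}^{7} (13/(r^2 + 1)) · r dr dθ.

Inner integral (in r): ∫_{0}^{7} (13/(r^2 + 1)) · r dr = 13log(50)/2.

Outer integral (in θ): ∫_{0}^{π/2} (13log(50)/2) dθ = 13π log(50)/4.

Therefore ∬_D (13/(x^2 + y^2 + 1)) dA = 13π log(50)/4.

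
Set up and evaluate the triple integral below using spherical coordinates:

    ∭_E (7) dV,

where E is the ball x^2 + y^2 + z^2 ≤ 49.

In spherical coordinates, x = ρ sin(φ) cos(θ), y = ρ sin(φ) sin(θ), z = ρ cos(φ), and dV = ρ^2 sin(φ) dρ dφ dθ.

The integrand becomes 7, so

    ∭_E (7) dV = ∫_{0}^{2π} ∫_{0}^{π} ∫_{0}^{7} (7) · ρ^2 sin(φ) dρ dφ dθ.

Inner (ρ): 2401sin(φ)/3.
Middle (φ): 4802/3.
Outer (θ): 9604π/3.

Therefore the triple integral equals 9604π/3.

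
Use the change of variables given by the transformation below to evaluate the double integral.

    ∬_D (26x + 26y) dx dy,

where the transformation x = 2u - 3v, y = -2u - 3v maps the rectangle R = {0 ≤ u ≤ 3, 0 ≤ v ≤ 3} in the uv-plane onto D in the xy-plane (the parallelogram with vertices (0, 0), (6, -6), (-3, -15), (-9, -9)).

Compute the Jacobian determinant of (x, y) with respect to (u, v):

    ∂(x,y)/∂(u,v) = | 2  -3 | = (2)(-3) - (-3)(-2) = -12.
                   | -2  -3 |

Its absolute value is |J| = 12 (the area scaling factor).

Substituting x = 2u - 3v, y = -2u - 3v into the integrand,

    26x + 26y → -156v,

so the integral becomes

    ∬_R (-156v) · |J| du dv = ∫_0^3 ∫_0^3 (-1872v) dv du.

Inner (v): -8424.
Outer (u): -25272.

Therefore ∬_D (26x + 26y) dx dy = -25272.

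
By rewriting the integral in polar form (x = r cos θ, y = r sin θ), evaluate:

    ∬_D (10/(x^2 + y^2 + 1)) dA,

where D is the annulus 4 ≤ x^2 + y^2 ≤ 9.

The region D is 2 ≤ r ≤ 3, 0 ≤ θ ≤ 2π in polar coordinates, where x = r cos(θ), y = r sin(θ), and dA = r dr dθ.

Under the substitution, the integrand becomes 10/(r^2 + 1), so

    ∬_D (10/(x^2 + y^2 + 1)) dA = ∫_{0}^{2π} ∫_{2}^{3} (10/(r^2 + 1)) · r dr dθ.

Inner integral (in r): ∫_{2}^{3} (10/(r^2 + 1)) · r dr = log(32).

Outer integral (in θ): ∫_{0}^{2π} (log(32)) dθ = 10π log(2).

Therefore ∬_D (10/(x^2 + y^2 + 1)) dA = 10π log(2).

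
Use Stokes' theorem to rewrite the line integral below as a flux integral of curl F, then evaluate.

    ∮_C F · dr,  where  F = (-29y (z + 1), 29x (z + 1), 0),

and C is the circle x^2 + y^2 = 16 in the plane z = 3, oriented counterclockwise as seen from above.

Let S be the flat disk x^2 + y^2 ≤ 16 in the plane z = 3, with upward unit normal n̂ = ẑ. By Stokes' theorem,

    ∮_C F · dr = ∬_S (∇ × F) · n̂ dS = ∬_D (curl F)_z dA,

where D is the disk x^2 + y^2 ≤ 16.

Compute the curl of F = (-29y (z + 1), 29x (z + 1), 0):
    (∇ × F)_x = ∂F_z/∂y - ∂F_y/∂z = -29x,
    (∇ × F)_y = ∂F_x/∂z - ∂F_z/∂x = -29y,
    (∇ × F)_z = ∂F_y/∂x - ∂F_x/∂y = 58z + 58.

On z = 3, (curl F)_z = 232.

Convert to polar (x = r cos θ, y = r sin θ, dA = r dr dθ); the integrand becomes 232, so

    ∬_D (curl F)_z dA = ∫_0^{2π} ∫_0^{4} (232) · r dr dθ.

Inner (r from 0 to 4): 1856.
Outer (θ from 0 to 2π): 3712π.

Therefore ∮_C F · dr = 3712π.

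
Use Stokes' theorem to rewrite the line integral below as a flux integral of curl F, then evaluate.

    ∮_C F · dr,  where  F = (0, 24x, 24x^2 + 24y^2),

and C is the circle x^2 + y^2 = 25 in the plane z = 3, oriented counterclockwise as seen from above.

Let S be the flat disk x^2 + y^2 ≤ 25 in the plane z = 3, with upward unit normal n̂ = ẑ. By Stokes' theorem,

    ∮_C F · dr = ∬_S (∇ × F) · n̂ dS = ∬_D (curl F)_z dA,

where D is the disk x^2 + y^2 ≤ 25.

Compute the curl of F = (0, 24x, 24x^2 + 24y^2):
    (∇ × F)_x = ∂F_z/∂y - ∂F_y/∂z = 48y,
    (∇ × F)_y = ∂F_x/∂z - ∂F_z/∂x = -48x,
    (∇ × F)_z = ∂F_y/∂x - ∂F_x/∂y = 24.

On z = 3, (curl F)_z = 24.

Convert to polar (x = r cos θ, y = r sin θ, dA = r dr dθ); the integrand becomes 24, so

    ∬_D (curl F)_z dA = ∫_0^{2π} ∫_0^{5} (24) · r dr dθ.

Inner (r from 0 to 5): 300.
Outer (θ from 0 to 2π): 600π.

Therefore ∮_C F · dr = 600π.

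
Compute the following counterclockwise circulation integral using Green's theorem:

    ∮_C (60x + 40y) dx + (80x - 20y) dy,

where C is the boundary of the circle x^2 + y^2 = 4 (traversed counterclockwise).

Green's theorem converts the closed line integral into a double integral over the enclosed region D:

    ∮_C P dx + Q dy = ∬_D (∂Q/∂x - ∂P/∂y) dA.

Here P = 60x + 40y, Q = 80x - 20y, so

    ∂Q/∂x = 80,    ∂P/∂y = 40,
    ∂Q/∂x - ∂P/∂y = 40.

D is the region x^2 + y^2 ≤ 4. Evaluating the double integral:

In polar coordinates (x = r cos θ, y = r sin θ, dA = r dr dθ) the integrand becomes 40, so

    ∬_D (40) dA = ∫_0^{2π} ∫_0^{2} (40) · r dr dθ.

Inner (r from 0 to 2): 80.
Outer (θ from 0 to 2π): 160π.

Therefore ∮_C P dx + Q dy = 160π.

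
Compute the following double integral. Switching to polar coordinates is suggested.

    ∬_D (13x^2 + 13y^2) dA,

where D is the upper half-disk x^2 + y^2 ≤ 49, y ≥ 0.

The region D is 0 ≤ r ≤ 7, 0 ≤ θ ≤ π in polar coordinates, where x = r cos(θ), y = r sin(θ), and dA = r dr dθ.

Under the substitution, the integrand becomes 13r^2, so

    ∬_D (13x^2 + 13y^2) dA = ∫_{0}^{π} ∫_{0}^{7} (13r^2) · r dr dθ.

Inner integral (in r): ∫_{0}^{7} (13r^2) · r dr = 31213/4.

Outer integral (in θ): ∫_{0}^{π} (31213/4) dθ = 31213π/4.

Therefore ∬_D (13x^2 + 13y^2) dA = 31213π/4.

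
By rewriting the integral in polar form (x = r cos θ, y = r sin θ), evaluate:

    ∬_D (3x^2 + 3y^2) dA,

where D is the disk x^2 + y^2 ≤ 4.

The region D is 0 ≤ r ≤ 2, 0 ≤ θ ≤ 2π in polar coordinates, where x = r cos(θ), y = r sin(θ), and dA = r dr dθ.

Under the substitution, the integrand becomes 3r^2, so

    ∬_D (3x^2 + 3y^2) dA = ∫_{0}^{2π} ∫_{0}^{2} (3r^2) · r dr dθ.

Inner integral (in r): ∫_{0}^{2} (3r^2) · r dr = 12.

Outer integral (in θ): ∫_{0}^{2π} (12) dθ = 24π.

Therefore ∬_D (3x^2 + 3y^2) dA = 24π.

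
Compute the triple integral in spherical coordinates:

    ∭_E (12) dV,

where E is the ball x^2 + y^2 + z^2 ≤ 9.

In spherical coordinates, x = ρ sin(φ) cos(θ), y = ρ sin(φ) sin(θ), z = ρ cos(φ), and dV = ρ^2 sin(φ) dρ dφ dθ.

The integrand becomes 12, so

    ∭_E (12) dV = ∫_{0}^{2π} ∫_{0}^{π} ∫_{0}^{3} (12) · ρ^2 sin(φ) dρ dφ dθ.

Inner (ρ): 108sin(φ).
Middle (φ): 216.
Outer (θ): 432π.

Therefore the triple integral equals 432π.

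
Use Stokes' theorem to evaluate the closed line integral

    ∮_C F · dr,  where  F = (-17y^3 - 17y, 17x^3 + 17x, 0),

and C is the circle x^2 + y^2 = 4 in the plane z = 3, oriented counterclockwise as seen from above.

Let S be the flat disk x^2 + y^2 ≤ 4 in the plane z = 3, with upward unit normal n̂ = ẑ. By Stokes' theorem,

    ∮_C F · dr = ∬_S (∇ × F) · n̂ dS = ∬_D (curl F)_z dA,

where D is the disk x^2 + y^2 ≤ 4.

Compute the curl of F = (-17y^3 - 17y, 17x^3 + 17x, 0):
    (∇ × F)_x = ∂F_z/∂y - ∂F_y/∂z = 0,
    (∇ × F)_y = ∂F_x/∂z - ∂F_z/∂x = 0,
    (∇ × F)_z = ∂F_y/∂x - ∂F_x/∂y = 51x^2 + 51y^2 + 34.

On z = 3, (curl F)_z = 51x^2 + 51y^2 + 34.

Convert to polar (x = r cos θ, y = r sin θ, dA = r dr dθ); the integrand becomes 51r^2 + 34, so

    ∬_D (curl F)_z dA = ∫_0^{2π} ∫_0^{2} (51r^2 + 34) · r dr dθ.

Inner (r from 0 to 2): 272.
Outer (θ from 0 to 2π): 544π.

Therefore ∮_C F · dr = 544π.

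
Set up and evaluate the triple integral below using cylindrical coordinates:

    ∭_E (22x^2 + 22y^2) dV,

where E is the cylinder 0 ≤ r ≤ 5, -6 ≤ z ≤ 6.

In cylindrical coordinates, x = r cos(θ), y = r sin(θ), z = z, and dV = r dr dθ dz.

The integrand becomes 22r^2, so

    ∭_E (22x^2 + 22y^2) dV = ∫_{0}^{2π} ∫_{0}^{5} ∫_{-6}^{6} (22r^2) · r dz dr dθ.

Inner (z): 264r^3.
Middle (r from 0 to 5): 41250.
Outer (θ): 82500π.

Therefore the triple integral equals 82500π.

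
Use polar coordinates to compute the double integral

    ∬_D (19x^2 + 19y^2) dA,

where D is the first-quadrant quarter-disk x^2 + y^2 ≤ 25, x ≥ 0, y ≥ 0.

The region D is 0 ≤ r ≤ 5, 0 ≤ θ ≤ π/2 in polar coordinates, where x = r cos(θ), y = r sin(θ), and dA = r dr dθ.

Under the substitution, the integrand becomes 19r^2, so

    ∬_D (19x^2 + 19y^2) dA = ∫_{0}^{π/2} ∫_{0}^{5} (19r^2) · r dr dθ.

Inner integral (in r): ∫_{0}^{5} (19r^2) · r dr = 11875/4.

Outer integral (in θ): ∫_{0}^{π/2} (11875/4) dθ = 11875π/8.

Therefore ∬_D (19x^2 + 19y^2) dA = 11875π/8.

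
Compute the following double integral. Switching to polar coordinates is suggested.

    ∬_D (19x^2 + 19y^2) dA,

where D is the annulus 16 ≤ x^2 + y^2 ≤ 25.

The region D is 4 ≤ r ≤ 5, 0 ≤ θ ≤ 2π in polar coordinates, where x = r cos(θ), y = r sin(θ), and dA = r dr dθ.

Under the substitution, the integrand becomes 19r^2, so

    ∬_D (19x^2 + 19y^2) dA = ∫_{0}^{2π} ∫_{4}^{5} (19r^2) · r dr dθ.

Inner integral (in r): ∫_{4}^{5} (19r^2) · r dr = 7011/4.

Outer integral (in θ): ∫_{0}^{2π} (7011/4) dθ = 7011π/2.

Therefore ∬_D (19x^2 + 19y^2) dA = 7011π/2.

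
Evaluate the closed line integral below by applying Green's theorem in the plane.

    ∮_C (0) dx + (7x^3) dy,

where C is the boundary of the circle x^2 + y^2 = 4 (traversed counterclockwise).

Green's theorem converts the closed line integral into a double integral over the enclosed region D:

    ∮_C P dx + Q dy = ∬_D (∂Q/∂x - ∂P/∂y) dA.

Here P = 0, Q = 7x^3, so

    ∂Q/∂x = 21x^2,    ∂P/∂y = 0,
    ∂Q/∂x - ∂P/∂y = 21x^2.

D is the region x^2 + y^2 ≤ 4. Evaluating the double integral:

In polar coordinates (x = r cos θ, y = r sin θ, dA = r dr dθ) the integrand becomes 21r^2cos(θ)^2, so

    ∬_D (21x^2) dA = ∫_0^{2π} ∫_0^{2} (21r^2cos(θ)^2) · r dr dθ.

Inner (r from 0 to 2): 84cos(θ)^2.
Outer (θ from 0 to 2π): 84π.

Therefore ∮_C P dx + Q dy = 84π.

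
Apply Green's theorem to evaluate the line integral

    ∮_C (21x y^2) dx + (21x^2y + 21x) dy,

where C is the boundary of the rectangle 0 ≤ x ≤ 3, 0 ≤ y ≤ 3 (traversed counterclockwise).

Green's theorem converts the closed line integral into a double integral over the enclosed region D:

    ∮_C P dx + Q dy = ∬_D (∂Q/∂x - ∂P/∂y) dA.

Here P = 21x y^2, Q = 21x^2y + 21x, so

    ∂Q/∂x = 42x y + 21,    ∂P/∂y = 42x y,
    ∂Q/∂x - ∂P/∂y = 21.

D is the region 0 ≤ x ≤ 3, 0 ≤ y ≤ 3. Evaluating the double integral:

    ∬_D (21) dA = ∫_0^{3} ∫_0^{3} (21) dy dx.

Inner (y from 0 to 3): 63.
Outer (x from 0 to 3): 189.

Therefore ∮_C P dx + Q dy = 189.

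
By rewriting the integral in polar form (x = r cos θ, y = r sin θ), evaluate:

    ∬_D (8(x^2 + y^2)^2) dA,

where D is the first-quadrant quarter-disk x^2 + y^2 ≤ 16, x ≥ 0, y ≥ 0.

The region D is 0 ≤ r ≤ 4, 0 ≤ θ ≤ π/2 in polar coordinates, where x = r cos(θ), y = r sin(θ), and dA = r dr dθ.

Under the substitution, the integrand becomes 8r^4, so

    ∬_D (8(x^2 + y^2)^2) dA = ∫_{0}^{π/2} ∫_{0}^{4} (8r^4) · r dr dθ.

Inner integral (in r): ∫_{0}^{4} (8r^4) · r dr = 16384/3.

Outer integral (in θ): ∫_{0}^{π/2} (16384/3) dθ = 8192π/3.

Therefore ∬_D (8(x^2 + y^2)^2) dA = 8192π/3.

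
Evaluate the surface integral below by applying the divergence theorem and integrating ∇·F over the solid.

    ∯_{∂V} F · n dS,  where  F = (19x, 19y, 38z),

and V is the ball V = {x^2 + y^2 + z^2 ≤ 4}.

By the divergence theorem,

    ∯_{∂V} F · n dS = ∭_V (∇ · F) dV.

Compute the divergence:
    ∇ · F = ∂F_x/∂x + ∂F_y/∂y + ∂F_z/∂z = 19 + 19 + 38 = 76.

In spherical coordinates, x = ρ sin(φ) cos(θ), y = ρ sin(φ) sin(θ), z = ρ cos(φ), dV = ρ^2 sin(φ) dρ dφ dθ, with 0 ≤ ρ ≤ 2, 0 ≤ φ ≤ π, 0 ≤ θ ≤ 2π.

The integrand, after substitution and multiplying by the volume element, becomes (76) · ρ^2 sin(φ), so

    ∭_V (∇·F) dV = ∫_0^{2π} ∫_0^{π} ∫_0^{2} (76) · ρ^2 sin(φ) dρ dφ dθ.

Inner (ρ from 0 to 2): 608sin(φ)/3.
Middle (φ from 0 to π): 1216/3.
Outer (θ from 0 to 2π): 2432π/3.

Therefore ∯_{∂V} F · n dS = 2432π/3.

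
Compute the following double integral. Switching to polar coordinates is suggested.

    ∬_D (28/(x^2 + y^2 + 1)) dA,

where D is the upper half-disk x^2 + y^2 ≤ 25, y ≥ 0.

The region D is 0 ≤ r ≤ 5, 0 ≤ θ ≤ π in polar coordinates, where x = r cos(θ), y = r sin(θ), and dA = r dr dθ.

Under the substitution, the integrand becomes 28/(r^2 + 1), so

    ∬_D (28/(x^2 + y^2 + 1)) dA = ∫_{0}^{π} ∫_{0}^{5} (28/(r^2 + 1)) · r dr dθ.

Inner integral (in r): ∫_{0}^{5} (28/(r^2 + 1)) · r dr = log(64509974703297150976).

Outer integral (in θ): ∫_{0}^{π} (log(64509974703297150976)) dθ = log(64509974703297150976^π).

Therefore ∬_D (28/(x^2 + y^2 + 1)) dA = log(64509974703297150976^π).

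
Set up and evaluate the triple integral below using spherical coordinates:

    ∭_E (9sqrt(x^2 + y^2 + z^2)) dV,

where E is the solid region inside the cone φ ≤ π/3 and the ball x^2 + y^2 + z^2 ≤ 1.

In spherical coordinates, x = ρ sin(φ) cos(θ), y = ρ sin(φ) sin(θ), z = ρ cos(φ), and dV = ρ^2 sin(φ) dρ dφ dθ.

The integrand becomes 9ρ, so

    ∭_E (9sqrt(x^2 + y^2 + z^2)) dV = ∫_{0}^{2π} ∫_{0}^{π/3} ∫_{0}^{1} (9ρ) · ρ^2 sin(φ) dρ dφ dθ.

Inner (ρ): 9sin(φ)/4.
Middle (φ): 9/8.
Outer (θ): 9π/4.

Therefore the triple integral equals 9π/4.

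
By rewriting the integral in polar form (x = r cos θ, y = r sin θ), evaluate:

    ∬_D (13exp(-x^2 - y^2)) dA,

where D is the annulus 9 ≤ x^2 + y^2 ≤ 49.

The region D is 3 ≤ r ≤ 7, 0 ≤ θ ≤ 2π in polar coordinates, where x = r cos(θ), y = r sin(θ), and dA = r dr dθ.

Under the substitution, the integrand becomes 13exp(-r^2), so

    ∬_D (13exp(-x^2 - y^2)) dA = ∫_{0}^{2π} ∫_{3}^{7} (13exp(-r^2)) · r dr dθ.

Inner integral (in r): ∫_{3}^{7} (13exp(-r^2)) · r dr = -(13 - 13exp(40))exp(-49)/2.

Outer integral (in θ): ∫_{0}^{2π} (-(13 - 13exp(40))exp(-49)/2) dθ = -13π (1 - exp(40))exp(-49).

Therefore ∬_D (13exp(-x^2 - y^2)) dA = -13π (1 - exp(40))exp(-49).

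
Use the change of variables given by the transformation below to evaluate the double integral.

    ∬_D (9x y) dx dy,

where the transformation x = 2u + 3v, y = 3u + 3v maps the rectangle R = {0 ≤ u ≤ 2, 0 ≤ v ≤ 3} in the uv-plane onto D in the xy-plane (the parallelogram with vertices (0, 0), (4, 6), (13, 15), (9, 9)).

Compute the Jacobian determinant of (x, y) with respect to (u, v):

    ∂(x,y)/∂(u,v) = | 2  3 | = (2)(3) - (3)(3) = -3.
                   | 3  3 |

Its absolute value is |J| = 3 (the area scaling factor).

Substituting x = 2u + 3v, y = 3u + 3v into the integrand,

    9x y → 54u^2 + 135u v + 81v^2,

so the integral becomes

    ∬_R (54u^2 + 135u v + 81v^2) · |J| du dv = ∫_0^2 ∫_0^3 (162u^2 + 405u v + 243v^2) dv du.

Inner (v): 486u^2 + 3645u/2 + 2187.
Outer (u): 9315.

Therefore ∬_D (9x y) dx dy = 9315.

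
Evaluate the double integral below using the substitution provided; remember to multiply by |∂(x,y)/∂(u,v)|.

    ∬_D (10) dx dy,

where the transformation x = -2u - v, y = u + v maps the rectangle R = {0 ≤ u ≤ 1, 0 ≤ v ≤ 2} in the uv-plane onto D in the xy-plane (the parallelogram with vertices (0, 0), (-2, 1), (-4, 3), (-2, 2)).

Compute the Jacobian determinant of (x, y) with respect to (u, v):

    ∂(x,y)/∂(u,v) = | -2  -1 | = (-2)(1) - (-1)(1) = -1.
                   | 1  1 |

Its absolute value is |J| = 1 (the area scaling factor).

Substituting x = -2u - v, y = u + v into the integrand,

    10 → 10,

so the integral becomes

    ∬_R (10) · |J| du dv = ∫_0^1 ∫_0^2 (10) dv du.

Inner (v): 20.
Outer (u): 20.

Therefore ∬_D (10) dx dy = 20.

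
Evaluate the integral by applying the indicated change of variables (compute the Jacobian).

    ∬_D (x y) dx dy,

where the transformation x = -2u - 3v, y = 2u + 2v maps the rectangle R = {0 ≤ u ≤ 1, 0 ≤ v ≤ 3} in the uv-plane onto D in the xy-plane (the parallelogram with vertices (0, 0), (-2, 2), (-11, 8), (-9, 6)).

Compute the Jacobian determinant of (x, y) with respect to (u, v):

    ∂(x,y)/∂(u,v) = | -2  -3 | = (-2)(2) - (-3)(2) = 2.
                   | 2  2 |

Its absolute value is |J| = 2 (the area scaling factor).

Substituting x = -2u - 3v, y = 2u + 2v into the integrand,

    x y → -4u^2 - 10u v - 6v^2,

so the integral becomes

    ∬_R (-4u^2 - 10u v - 6v^2) · |J| du dv = ∫_0^1 ∫_0^3 (-8u^2 - 20u v - 12v^2) dv du.

Inner (v): -24u^2 - 90u - 108.
Outer (u): -161.

Therefore ∬_D (x y) dx dy = -161.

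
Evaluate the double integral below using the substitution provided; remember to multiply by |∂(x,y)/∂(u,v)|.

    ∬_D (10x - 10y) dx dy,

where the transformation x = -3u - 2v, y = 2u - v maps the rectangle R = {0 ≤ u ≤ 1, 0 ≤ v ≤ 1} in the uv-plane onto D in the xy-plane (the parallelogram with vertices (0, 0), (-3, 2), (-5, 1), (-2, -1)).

Compute the Jacobian determinant of (x, y) with respect to (u, v):

    ∂(x,y)/∂(u,v) = | -3  -2 | = (-3)(-1) - (-2)(2) = 7.
                   | 2  -1 |

Its absolute value is |J| = 7 (the area scaling factor).

Substituting x = -3u - 2v, y = 2u - v into the integrand,

    10x - 10y → -50u - 10v,

so the integral becomes

    ∬_R (-50u - 10v) · |J| du dv = ∫_0^1 ∫_0^1 (-350u - 70v) dv du.

Inner (v): -350u - 35.
Outer (u): -210.

Therefore ∬_D (10x - 10y) dx dy = -210.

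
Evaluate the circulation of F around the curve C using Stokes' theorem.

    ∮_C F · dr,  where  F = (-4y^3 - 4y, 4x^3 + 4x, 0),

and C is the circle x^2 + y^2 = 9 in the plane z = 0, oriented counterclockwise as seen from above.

Let S be the flat disk x^2 + y^2 ≤ 9 in the plane z = 0, with upward unit normal n̂ = ẑ. By Stokes' theorem,

    ∮_C F · dr = ∬_S (∇ × F) · n̂ dS = ∬_D (curl F)_z dA,

where D is the disk x^2 + y^2 ≤ 9.

Compute the curl of F = (-4y^3 - 4y, 4x^3 + 4x, 0):
    (∇ × F)_x = ∂F_z/∂y - ∂F_y/∂z = 0,
    (∇ × F)_y = ∂F_x/∂z - ∂F_z/∂x = 0,
    (∇ × F)_z = ∂F_y/∂x - ∂F_x/∂y = 12x^2 + 12y^2 + 8.

On z = 0, (curl F)_z = 12x^2 + 12y^2 + 8.

Convert to polar (x = r cos θ, y = r sin θ, dA = r dr dθ); the integrand becomes 12r^2 + 8, so

    ∬_D (curl F)_z dA = ∫_0^{2π} ∫_0^{3} (12r^2 + 8) · r dr dθ.

Inner (r from 0 to 3): 279.
Outer (θ from 0 to 2π): 558π.

Therefore ∮_C F · dr = 558π.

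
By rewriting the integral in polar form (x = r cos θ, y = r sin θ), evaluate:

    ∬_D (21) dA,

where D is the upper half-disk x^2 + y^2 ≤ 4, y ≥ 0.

The region D is 0 ≤ r ≤ 2, 0 ≤ θ ≤ π in polar coordinates, where x = r cos(θ), y = r sin(θ), and dA = r dr dθ.

Under the substitution, the integrand becomes 21, so

    ∬_D (21) dA = ∫_{0}^{π} ∫_{0}^{2} (21) · r dr dθ.

Inner integral (in r): ∫_{0}^{2} (21) · r dr = 42.

Outer integral (in θ): ∫_{0}^{π} (42) dθ = 42π.

Therefore ∬_D (21) dA = 42π.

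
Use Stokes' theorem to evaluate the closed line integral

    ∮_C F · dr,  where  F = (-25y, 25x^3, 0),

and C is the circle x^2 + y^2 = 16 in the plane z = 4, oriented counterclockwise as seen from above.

Let S be the flat disk x^2 + y^2 ≤ 16 in the plane z = 4, with upward unit normal n̂ = ẑ. By Stokes' theorem,

    ∮_C F · dr = ∬_S (∇ × F) · n̂ dS = ∬_D (curl F)_z dA,

where D is the disk x^2 + y^2 ≤ 16.

Compute the curl of F = (-25y, 25x^3, 0):
    (∇ × F)_x = ∂F_z/∂y - ∂F_y/∂z = 0,
    (∇ × F)_y = ∂F_x/∂z - ∂F_z/∂x = 0,
    (∇ × F)_z = ∂F_y/∂x - ∂F_x/∂y = 75x^2 + 25.

On z = 4, (curl F)_z = 75x^2 + 25.

Convert to polar (x = r cos θ, y = r sin θ, dA = r dr dθ); the integrand becomes 75r^2cos(θ)^2 + 25, so

    ∬_D (curl F)_z dA = ∫_0^{2π} ∫_0^{4} (75r^2cos(θ)^2 + 25) · r dr dθ.

Inner (r from 0 to 4): 4800cos(θ)^2 + 200.
Outer (θ from 0 to 2π): 5200π.

Therefore ∮_C F · dr = 5200π.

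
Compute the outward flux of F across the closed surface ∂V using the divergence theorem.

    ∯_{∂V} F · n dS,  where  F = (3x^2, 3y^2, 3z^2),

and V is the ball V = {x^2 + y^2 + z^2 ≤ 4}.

By the divergence theorem,

    ∯_{∂V} F · n dS = ∭_V (∇ · F) dV.

Compute the divergence:
    ∇ · F = ∂F_x/∂x + ∂F_y/∂y + ∂F_z/∂z = 6x + 6y + 6z.

In spherical coordinates, x = ρ sin(φ) cos(θ), y = ρ sin(φ) sin(θ), z = ρ cos(φ), dV = ρ^2 sin(φ) dρ dφ dθ, with 0 ≤ ρ ≤ 2, 0 ≤ φ ≤ π, 0 ≤ θ ≤ 2π.

The integrand, after substitution and multiplying by the volume element, becomes (6ρ (sqrt(2)sin(φ)sin(θ + π/4) + cos(φ))) · ρ^2 sin(φ), so

    ∭_V (∇·F) dV = ∫_0^{2π} ∫_0^{π} ∫_0^{2} (6ρ (sqrt(2)sin(φ)sin(θ + π/4) + cos(φ))) · ρ^2 sin(φ) dρ dφ dθ.

Inner (ρ from 0 to 2): 24(sqrt(2)sin(φ)sin(θ + π/4) + cos(φ))sin(φ).
Middle (φ from 0 to π): 12sqrt(2)π sin(θ + π/4).
Outer (θ from 0 to 2π): 0.

Therefore ∯_{∂V} F · n dS = 0.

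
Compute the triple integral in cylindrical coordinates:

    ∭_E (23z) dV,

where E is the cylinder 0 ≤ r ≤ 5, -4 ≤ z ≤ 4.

In cylindrical coordinates, x = r cos(θ), y = r sin(θ), z = z, and dV = r dr dθ dz.

The integrand becomes 23z, so

    ∭_E (23z) dV = ∫_{0}^{2π} ∫_{0}^{5} ∫_{-4}^{4} (23z) · r dz dr dθ.

Inner (z): 0.
Middle (r from 0 to 5): 0.
Outer (θ): 0.

Therefore the triple integral equals 0.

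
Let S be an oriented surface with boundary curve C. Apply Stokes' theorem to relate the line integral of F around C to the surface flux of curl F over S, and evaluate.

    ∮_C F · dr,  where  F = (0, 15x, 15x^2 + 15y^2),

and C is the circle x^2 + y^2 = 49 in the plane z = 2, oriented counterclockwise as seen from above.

Let S be the flat disk x^2 + y^2 ≤ 49 in the plane z = 2, with upward unit normal n̂ = ẑ. By Stokes' theorem,

    ∮_C F · dr = ∬_S (∇ × F) · n̂ dS = ∬_D (curl F)_z dA,

where D is the disk x^2 + y^2 ≤ 49.

Compute the curl of F = (0, 15x, 15x^2 + 15y^2):
    (∇ × F)_x = ∂F_z/∂y - ∂F_y/∂z = 30y,
    (∇ × F)_y = ∂F_x/∂z - ∂F_z/∂x = -30x,
    (∇ × F)_z = ∂F_y/∂x - ∂F_x/∂y = 15.

On z = 2, (curl F)_z = 15.

Convert to polar (x = r cos θ, y = r sin θ, dA = r dr dθ); the integrand becomes 15, so

    ∬_D (curl F)_z dA = ∫_0^{2π} ∫_0^{7} (15) · r dr dθ.

Inner (r from 0 to 7): 735/2.
Outer (θ from 0 to 2π): 735π.

Therefore ∮_C F · dr = 735π.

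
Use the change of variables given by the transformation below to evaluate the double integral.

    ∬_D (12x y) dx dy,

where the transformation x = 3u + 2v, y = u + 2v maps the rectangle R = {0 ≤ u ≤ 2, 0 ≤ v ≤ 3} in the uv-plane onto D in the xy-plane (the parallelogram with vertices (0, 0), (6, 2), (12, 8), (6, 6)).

Compute the Jacobian determinant of (x, y) with respect to (u, v):

    ∂(x,y)/∂(u,v) = | 3  2 | = (3)(2) - (2)(1) = 4.
                   | 1  2 |

Its absolute value is |J| = 4 (the area scaling factor).

Substituting x = 3u + 2v, y = u + 2v into the integrand,

    12x y → 36u^2 + 96u v + 48v^2,

so the integral becomes

    ∬_R (36u^2 + 96u v + 48v^2) · |J| du dv = ∫_0^2 ∫_0^3 (144u^2 + 384u v + 192v^2) dv du.

Inner (v): 432u^2 + 1728u + 1728.
Outer (u): 8064.

Therefore ∬_D (12x y) dx dy = 8064.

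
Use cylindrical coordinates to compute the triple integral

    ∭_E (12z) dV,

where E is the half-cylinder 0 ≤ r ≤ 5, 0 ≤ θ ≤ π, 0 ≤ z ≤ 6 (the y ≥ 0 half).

In cylindrical coordinates, x = r cos(θ), y = r sin(θ), z = z, and dV = r dr dθ dz.

The integrand becomes 12z, so

    ∭_E (12z) dV = ∫_{0}^{π} ∫_{0}^{5} ∫_{0}^{6} (12z) · r dz dr dθ.

Inner (z): 216r.
Middle (r from 0 to 5): 2700.
Outer (θ): 2700π.

Therefore the triple integral equals 2700π.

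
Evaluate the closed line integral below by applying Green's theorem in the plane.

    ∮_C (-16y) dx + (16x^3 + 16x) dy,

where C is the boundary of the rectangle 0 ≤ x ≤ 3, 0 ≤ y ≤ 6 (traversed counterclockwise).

Green's theorem converts the closed line integral into a double integral over the enclosed region D:

    ∮_C P dx + Q dy = ∬_D (∂Q/∂x - ∂P/∂y) dA.

Here P = -16y, Q = 16x^3 + 16x, so

    ∂Q/∂x = 48x^2 + 16,    ∂P/∂y = -16,
    ∂Q/∂x - ∂P/∂y = 48x^2 + 32.

D is the region 0 ≤ x ≤ 3, 0 ≤ y ≤ 6. Evaluating the double integral:

    ∬_D (48x^2 + 32) dA = ∫_0^{3} ∫_0^{6} (48x^2 + 32) dy dx.

Inner (y from 0 to 6): 288x^2 + 192.
Outer (x from 0 to 3): 3168.

Therefore ∮_C P dx + Q dy = 3168.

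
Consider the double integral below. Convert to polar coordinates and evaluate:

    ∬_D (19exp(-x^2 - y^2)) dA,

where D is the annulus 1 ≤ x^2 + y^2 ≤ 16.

The region D is 1 ≤ r ≤ 4, 0 ≤ θ ≤ 2π in polar coordinates, where x = r cos(θ), y = r sin(θ), and dA = r dr dθ.

Under the substitution, the integrand becomes 19exp(-r^2), so

    ∬_D (19exp(-x^2 - y^2)) dA = ∫_{0}^{2π} ∫_{1}^{4} (19exp(-r^2)) · r dr dθ.

Inner integral (in r): ∫_{1}^{4} (19exp(-r^2)) · r dr = -(19 - 19exp(15))exp(-16)/2.

Outer integral (in θ): ∫_{0}^{2π} (-(19 - 19exp(15))exp(-16)/2) dθ = -19π (1 - exp(15))exp(-16).

Therefore ∬_D (19exp(-x^2 - y^2)) dA = -19π (1 - exp(15))exp(-16).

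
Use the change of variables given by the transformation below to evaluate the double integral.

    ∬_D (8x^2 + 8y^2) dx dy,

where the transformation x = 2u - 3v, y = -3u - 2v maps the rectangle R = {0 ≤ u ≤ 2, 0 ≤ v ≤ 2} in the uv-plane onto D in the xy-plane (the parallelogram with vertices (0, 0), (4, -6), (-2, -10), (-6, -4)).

Compute the Jacobian determinant of (x, y) with respect to (u, v):

    ∂(x,y)/∂(u,v) = | 2  -3 | = (2)(-2) - (-3)(-3) = -13.
                   | -3  -2 |

Its absolute value is |J| = 13 (the area scaling factor).

Substituting x = 2u - 3v, y = -3u - 2v into the integrand,

    8x^2 + 8y^2 → 104u^2 + 104v^2,

so the integral becomes

    ∬_R (104u^2 + 104v^2) · |J| du dv = ∫_0^2 ∫_0^2 (1352u^2 + 1352v^2) dv du.

Inner (v): 2704u^2 + 10816/3.
Outer (u): 43264/3.

Therefore ∬_D (8x^2 + 8y^2) dx dy = 43264/3.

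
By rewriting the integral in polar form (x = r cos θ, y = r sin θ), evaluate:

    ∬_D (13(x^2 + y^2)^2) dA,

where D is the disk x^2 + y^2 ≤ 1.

The region D is 0 ≤ r ≤ 1, 0 ≤ θ ≤ 2π in polar coordinates, where x = r cos(θ), y = r sin(θ), and dA = r dr dθ.

Under the substitution, the integrand becomes 13r^4, so

    ∬_D (13(x^2 + y^2)^2) dA = ∫_{0}^{2π} ∫_{0}^{1} (13r^4) · r dr dθ.

Inner integral (in r): ∫_{0}^{1} (13r^4) · r dr = 13/6.

Outer integral (in θ): ∫_{0}^{2π} (13/6) dθ = 13π/3.

Therefore ∬_D (13(x^2 + y^2)^2) dA = 13π/3.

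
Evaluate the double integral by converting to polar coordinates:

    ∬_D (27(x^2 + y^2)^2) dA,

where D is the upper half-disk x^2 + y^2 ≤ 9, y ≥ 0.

The region D is 0 ≤ r ≤ 3, 0 ≤ θ ≤ π in polar coordinates, where x = r cos(θ), y = r sin(θ), and dA = r dr dθ.

Under the substitution, the integrand becomes 27r^4, so

    ∬_D (27(x^2 + y^2)^2) dA = ∫_{0}^{π} ∫_{0}^{3} (27r^4) · r dr dθ.

Inner integral (in r): ∫_{0}^{3} (27r^4) · r dr = 6561/2.

Outer integral (in θ): ∫_{0}^{π} (6561/2) dθ = 6561π/2.

Therefore ∬_D (27(x^2 + y^2)^2) dA = 6561π/2.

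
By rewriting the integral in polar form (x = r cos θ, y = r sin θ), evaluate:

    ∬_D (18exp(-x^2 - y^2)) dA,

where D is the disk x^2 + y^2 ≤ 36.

The region D is 0 ≤ r ≤ 6, 0 ≤ θ ≤ 2π in polar coordinates, where x = r cos(θ), y = r sin(θ), and dA = r dr dθ.

Under the substitution, the integrand becomes 18exp(-r^2), so

    ∬_D (18exp(-x^2 - y^2)) dA = ∫_{0}^{2π} ∫_{0}^{6} (18exp(-r^2)) · r dr dθ.

Inner integral (in r): ∫_{0}^{6} (18exp(-r^2)) · r dr = 9 - 9exp(-36).

Outer integral (in θ): ∫_{0}^{2π} (9 - 9exp(-36)) dθ = -18π exp(-36) + 18π.

Therefore ∬_D (18exp(-x^2 - y^2)) dA = -18π exp(-36) + 18π.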